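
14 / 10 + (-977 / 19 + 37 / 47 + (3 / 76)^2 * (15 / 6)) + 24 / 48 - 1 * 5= -145861697 / 2714720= -53.73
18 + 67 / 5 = 157 / 5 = 31.40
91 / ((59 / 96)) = 8736 / 59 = 148.07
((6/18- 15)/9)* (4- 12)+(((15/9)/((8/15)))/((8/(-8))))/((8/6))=9239/864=10.69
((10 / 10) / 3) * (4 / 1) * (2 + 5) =28 / 3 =9.33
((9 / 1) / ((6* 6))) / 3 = 1 / 12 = 0.08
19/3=6.33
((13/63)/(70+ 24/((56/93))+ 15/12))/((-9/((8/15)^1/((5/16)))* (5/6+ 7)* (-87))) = 13312/25759779975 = 0.00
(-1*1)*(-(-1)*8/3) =-8/3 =-2.67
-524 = -524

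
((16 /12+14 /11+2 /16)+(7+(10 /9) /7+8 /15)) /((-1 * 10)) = -288929 /277200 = -1.04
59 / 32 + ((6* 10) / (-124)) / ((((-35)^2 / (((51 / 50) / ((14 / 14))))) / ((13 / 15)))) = 56002517 / 30380000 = 1.84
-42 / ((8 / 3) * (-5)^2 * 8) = -63 / 800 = -0.08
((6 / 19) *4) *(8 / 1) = 192 / 19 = 10.11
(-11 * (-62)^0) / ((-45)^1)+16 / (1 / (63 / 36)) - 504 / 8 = -1564 / 45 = -34.76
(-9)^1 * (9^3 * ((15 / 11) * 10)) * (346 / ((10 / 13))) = -442670670 / 11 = -40242788.18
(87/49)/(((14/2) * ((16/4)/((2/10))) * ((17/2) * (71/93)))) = 8091/4140010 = 0.00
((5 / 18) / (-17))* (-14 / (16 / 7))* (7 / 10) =343 / 4896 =0.07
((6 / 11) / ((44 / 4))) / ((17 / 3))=18 / 2057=0.01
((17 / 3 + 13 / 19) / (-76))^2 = 32761 / 4691556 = 0.01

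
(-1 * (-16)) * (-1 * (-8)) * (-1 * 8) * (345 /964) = -88320 /241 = -366.47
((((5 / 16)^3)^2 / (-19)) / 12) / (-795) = 3125 / 608207634432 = 0.00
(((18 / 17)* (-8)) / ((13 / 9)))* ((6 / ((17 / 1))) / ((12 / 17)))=-648 / 221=-2.93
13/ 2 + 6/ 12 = 7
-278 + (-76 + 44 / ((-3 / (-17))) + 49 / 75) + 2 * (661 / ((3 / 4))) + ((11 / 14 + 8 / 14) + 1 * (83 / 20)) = 3494737 / 2100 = 1664.16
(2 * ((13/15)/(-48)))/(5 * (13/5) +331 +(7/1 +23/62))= -403/3921300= -0.00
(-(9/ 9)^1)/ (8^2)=-1/ 64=-0.02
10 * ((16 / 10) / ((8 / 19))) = 38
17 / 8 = 2.12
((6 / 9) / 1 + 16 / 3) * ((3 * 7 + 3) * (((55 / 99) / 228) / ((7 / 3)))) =20 / 133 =0.15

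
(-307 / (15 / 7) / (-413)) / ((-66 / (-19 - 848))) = 88723 / 19470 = 4.56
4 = 4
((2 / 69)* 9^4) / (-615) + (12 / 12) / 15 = -3431 / 14145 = -0.24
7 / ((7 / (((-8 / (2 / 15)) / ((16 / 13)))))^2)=38025 / 112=339.51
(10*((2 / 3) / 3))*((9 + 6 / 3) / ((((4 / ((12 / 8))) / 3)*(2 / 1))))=55 / 4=13.75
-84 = -84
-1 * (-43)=43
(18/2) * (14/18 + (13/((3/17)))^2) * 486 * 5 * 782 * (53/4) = 1229916681360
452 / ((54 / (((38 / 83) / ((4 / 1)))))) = 2147 / 2241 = 0.96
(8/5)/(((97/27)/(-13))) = -5.79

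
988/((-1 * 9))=-988/9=-109.78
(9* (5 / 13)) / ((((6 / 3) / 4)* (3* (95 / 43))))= 258 / 247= 1.04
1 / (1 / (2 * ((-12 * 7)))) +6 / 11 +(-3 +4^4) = 941 / 11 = 85.55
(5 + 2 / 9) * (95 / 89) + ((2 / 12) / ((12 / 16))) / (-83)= 370417 / 66483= 5.57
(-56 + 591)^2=286225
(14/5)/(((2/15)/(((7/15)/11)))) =49/55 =0.89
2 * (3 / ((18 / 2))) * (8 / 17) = 16 / 51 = 0.31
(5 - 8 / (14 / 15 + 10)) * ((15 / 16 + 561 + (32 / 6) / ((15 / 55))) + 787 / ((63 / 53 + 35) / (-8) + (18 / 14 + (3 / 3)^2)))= 2137045225 / 2178576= 980.94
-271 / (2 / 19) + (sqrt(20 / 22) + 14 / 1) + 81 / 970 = -1241802 / 485 + sqrt(110) / 11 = -2559.46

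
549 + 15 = 564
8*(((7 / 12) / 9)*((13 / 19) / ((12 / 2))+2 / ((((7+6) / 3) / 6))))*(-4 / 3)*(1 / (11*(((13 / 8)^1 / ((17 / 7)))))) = -2324512 / 8583003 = -0.27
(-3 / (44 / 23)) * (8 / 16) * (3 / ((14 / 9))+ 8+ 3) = -12489 / 1232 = -10.14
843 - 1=842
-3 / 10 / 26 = -3 / 260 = -0.01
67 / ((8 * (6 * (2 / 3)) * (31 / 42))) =2.84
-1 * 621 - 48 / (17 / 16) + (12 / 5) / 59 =-3340671 / 5015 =-666.14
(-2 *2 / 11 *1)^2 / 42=8 / 2541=0.00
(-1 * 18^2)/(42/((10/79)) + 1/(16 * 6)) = -155520/159269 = -0.98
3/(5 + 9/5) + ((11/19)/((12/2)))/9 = 3941/8721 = 0.45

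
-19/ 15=-1.27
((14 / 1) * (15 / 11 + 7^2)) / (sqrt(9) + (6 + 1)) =70.51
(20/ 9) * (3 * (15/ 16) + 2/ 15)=707/ 108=6.55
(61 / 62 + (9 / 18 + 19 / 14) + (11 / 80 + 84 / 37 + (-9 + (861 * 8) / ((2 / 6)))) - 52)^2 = 175220561172330748881 / 412574982400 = 424699917.95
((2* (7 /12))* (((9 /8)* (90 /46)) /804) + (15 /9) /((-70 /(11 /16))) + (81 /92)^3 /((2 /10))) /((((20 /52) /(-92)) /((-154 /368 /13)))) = 10241694683 /391290720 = 26.17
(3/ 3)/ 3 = 1/ 3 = 0.33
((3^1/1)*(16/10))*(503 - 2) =12024/5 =2404.80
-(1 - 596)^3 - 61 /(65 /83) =13691911812 /65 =210644797.11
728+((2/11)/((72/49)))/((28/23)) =1153313/1584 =728.10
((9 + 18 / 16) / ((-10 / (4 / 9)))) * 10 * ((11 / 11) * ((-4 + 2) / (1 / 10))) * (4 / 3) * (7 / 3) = 280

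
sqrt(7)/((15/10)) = 1.76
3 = 3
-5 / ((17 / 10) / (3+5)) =-400 / 17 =-23.53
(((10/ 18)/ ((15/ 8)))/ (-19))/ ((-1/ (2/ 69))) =16/ 35397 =0.00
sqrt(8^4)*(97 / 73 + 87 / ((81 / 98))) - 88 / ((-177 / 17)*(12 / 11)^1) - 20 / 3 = 793406666 / 116289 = 6822.71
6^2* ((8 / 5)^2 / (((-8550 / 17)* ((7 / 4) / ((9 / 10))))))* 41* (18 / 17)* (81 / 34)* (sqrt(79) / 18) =-3825792* sqrt(79) / 7065625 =-4.81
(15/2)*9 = 135/2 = 67.50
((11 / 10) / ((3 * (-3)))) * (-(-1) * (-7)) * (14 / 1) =539 / 45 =11.98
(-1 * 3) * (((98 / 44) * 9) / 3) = -441 / 22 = -20.05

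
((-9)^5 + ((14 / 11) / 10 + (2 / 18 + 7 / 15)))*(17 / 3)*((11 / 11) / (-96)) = 248445701 / 71280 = 3485.49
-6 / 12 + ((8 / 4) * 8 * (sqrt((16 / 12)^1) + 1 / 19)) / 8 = -15 / 38 + 4 * sqrt(3) / 3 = 1.91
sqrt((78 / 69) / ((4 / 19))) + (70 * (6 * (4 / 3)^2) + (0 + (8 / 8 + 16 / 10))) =sqrt(11362) / 46 + 11239 / 15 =751.58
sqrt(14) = 3.74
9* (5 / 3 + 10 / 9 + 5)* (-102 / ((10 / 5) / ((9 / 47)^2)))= -289170 / 2209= -130.91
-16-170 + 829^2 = 687055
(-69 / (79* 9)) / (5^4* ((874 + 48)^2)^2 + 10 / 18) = -0.00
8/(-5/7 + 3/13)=-182/11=-16.55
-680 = -680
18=18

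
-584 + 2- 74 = -656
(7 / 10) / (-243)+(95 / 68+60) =5072387 / 82620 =61.39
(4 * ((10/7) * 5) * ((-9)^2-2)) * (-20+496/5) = 1251360/7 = 178765.71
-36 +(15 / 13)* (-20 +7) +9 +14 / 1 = -28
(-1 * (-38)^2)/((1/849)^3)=-883670310756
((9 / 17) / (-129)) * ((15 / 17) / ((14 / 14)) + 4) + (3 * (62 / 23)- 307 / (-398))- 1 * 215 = -23452289313 / 113756758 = -206.16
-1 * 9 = -9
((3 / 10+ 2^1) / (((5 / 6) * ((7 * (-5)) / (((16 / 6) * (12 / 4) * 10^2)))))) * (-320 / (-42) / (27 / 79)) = -1860608 / 1323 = -1406.36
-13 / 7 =-1.86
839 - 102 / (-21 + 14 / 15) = 254069 / 301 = 844.08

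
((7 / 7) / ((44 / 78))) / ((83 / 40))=780 / 913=0.85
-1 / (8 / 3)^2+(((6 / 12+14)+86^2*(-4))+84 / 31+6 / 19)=-1114543125 / 37696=-29566.62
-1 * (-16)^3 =4096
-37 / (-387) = 37 / 387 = 0.10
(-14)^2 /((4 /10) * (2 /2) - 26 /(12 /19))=-5880 /1223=-4.81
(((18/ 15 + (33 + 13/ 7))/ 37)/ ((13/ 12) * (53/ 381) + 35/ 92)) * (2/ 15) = 22117812/ 90410425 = 0.24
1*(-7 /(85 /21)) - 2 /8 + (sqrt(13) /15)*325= -673 /340 + 65*sqrt(13) /3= 76.14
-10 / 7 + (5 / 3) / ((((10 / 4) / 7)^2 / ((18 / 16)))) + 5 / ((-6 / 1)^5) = 3611777 / 272160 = 13.27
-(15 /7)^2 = -225 /49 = -4.59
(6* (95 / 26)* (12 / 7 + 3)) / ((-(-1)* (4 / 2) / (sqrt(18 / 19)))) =1485* sqrt(38) / 182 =50.30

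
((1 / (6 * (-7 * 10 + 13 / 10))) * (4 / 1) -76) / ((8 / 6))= -39164 / 687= -57.01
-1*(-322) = 322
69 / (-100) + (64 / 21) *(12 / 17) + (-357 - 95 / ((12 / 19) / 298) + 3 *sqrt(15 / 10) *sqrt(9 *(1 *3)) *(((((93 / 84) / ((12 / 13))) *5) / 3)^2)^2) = -1612915483 / 35700 + 16485427050625 *sqrt(2) / 76473040896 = -44874.84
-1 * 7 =-7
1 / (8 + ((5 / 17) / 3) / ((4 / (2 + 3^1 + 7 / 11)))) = 1122 / 9131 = 0.12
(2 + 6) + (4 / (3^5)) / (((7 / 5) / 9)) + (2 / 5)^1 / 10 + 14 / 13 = 566507 / 61425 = 9.22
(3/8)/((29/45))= 135/232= 0.58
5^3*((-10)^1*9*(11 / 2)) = -61875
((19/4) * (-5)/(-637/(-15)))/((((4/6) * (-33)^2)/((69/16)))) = -32775/9865856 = -0.00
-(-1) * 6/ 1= 6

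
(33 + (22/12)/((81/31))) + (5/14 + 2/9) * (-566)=-1000933/3402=-294.22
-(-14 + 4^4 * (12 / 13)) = -2890 / 13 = -222.31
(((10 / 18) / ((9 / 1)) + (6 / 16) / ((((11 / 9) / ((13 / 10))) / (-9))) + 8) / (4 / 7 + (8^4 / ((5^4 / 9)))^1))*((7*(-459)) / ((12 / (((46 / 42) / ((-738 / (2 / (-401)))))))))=-109056107125 / 732815937444096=-0.00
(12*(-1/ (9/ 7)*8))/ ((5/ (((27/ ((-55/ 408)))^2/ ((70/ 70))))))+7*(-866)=-9152656198/ 15125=-605134.29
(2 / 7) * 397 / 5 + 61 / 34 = 29131 / 1190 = 24.48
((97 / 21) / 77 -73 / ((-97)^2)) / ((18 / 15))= 1986580 / 45643059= 0.04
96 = 96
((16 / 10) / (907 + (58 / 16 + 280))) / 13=64 / 619125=0.00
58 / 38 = 29 / 19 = 1.53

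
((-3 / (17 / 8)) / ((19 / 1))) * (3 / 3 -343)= 432 / 17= 25.41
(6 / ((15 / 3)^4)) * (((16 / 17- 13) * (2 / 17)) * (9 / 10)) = -0.01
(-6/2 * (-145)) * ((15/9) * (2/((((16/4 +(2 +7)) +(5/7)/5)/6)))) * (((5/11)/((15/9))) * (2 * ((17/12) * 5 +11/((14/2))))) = 1581225/506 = 3124.95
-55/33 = -5/3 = -1.67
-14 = -14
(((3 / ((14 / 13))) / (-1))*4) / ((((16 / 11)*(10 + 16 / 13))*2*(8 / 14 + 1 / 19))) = -105963 / 193888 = -0.55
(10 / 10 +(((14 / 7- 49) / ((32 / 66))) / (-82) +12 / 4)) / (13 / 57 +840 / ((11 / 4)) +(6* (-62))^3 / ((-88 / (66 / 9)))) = 4262973 / 3529229449952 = 0.00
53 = 53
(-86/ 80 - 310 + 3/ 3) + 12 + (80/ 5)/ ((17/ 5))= -199491/ 680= -293.37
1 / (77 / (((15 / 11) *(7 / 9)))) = 5 / 363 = 0.01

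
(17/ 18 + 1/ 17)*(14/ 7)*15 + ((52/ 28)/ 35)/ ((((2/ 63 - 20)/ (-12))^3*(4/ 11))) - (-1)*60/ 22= 1349160244853/ 41061601185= 32.86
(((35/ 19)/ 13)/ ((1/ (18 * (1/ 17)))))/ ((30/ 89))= 1869/ 4199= 0.45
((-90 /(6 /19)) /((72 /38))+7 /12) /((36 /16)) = -1798 /27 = -66.59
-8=-8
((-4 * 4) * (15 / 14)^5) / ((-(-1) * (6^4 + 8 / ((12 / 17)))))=-2278125 / 131834108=-0.02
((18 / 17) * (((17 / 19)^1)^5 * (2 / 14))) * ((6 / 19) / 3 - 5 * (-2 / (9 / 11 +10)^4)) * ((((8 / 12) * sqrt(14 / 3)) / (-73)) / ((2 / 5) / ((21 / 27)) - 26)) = 2019248160 * sqrt(42) / 1838829612214399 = 0.00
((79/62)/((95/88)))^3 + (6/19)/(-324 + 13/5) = 67452118354582/41046088210375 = 1.64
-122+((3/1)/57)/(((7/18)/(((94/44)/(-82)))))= -14636275/119966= -122.00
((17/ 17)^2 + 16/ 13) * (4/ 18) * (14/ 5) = 812/ 585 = 1.39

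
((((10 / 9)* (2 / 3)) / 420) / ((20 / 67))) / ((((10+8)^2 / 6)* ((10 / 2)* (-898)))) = -67 / 2749496400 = -0.00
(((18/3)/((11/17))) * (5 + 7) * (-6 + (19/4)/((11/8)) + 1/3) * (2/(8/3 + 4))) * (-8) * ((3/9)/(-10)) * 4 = -238272/3025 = -78.77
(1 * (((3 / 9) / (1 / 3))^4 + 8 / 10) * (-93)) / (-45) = 93 / 25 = 3.72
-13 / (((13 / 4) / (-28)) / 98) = 10976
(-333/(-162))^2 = 1369/324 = 4.23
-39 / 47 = -0.83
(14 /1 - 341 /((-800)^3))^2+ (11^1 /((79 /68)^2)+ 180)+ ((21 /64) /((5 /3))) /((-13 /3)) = 8169339072644046042226373 /21268529152000000000000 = 384.10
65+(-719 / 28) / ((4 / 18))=-2831 / 56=-50.55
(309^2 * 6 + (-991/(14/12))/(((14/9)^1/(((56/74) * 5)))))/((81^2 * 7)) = 1825214/146853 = 12.43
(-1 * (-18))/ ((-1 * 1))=-18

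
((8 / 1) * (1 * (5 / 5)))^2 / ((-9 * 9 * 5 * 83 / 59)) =-3776 / 33615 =-0.11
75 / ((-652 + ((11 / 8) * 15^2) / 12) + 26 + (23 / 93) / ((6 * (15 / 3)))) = -0.12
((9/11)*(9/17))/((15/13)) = 0.38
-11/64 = -0.17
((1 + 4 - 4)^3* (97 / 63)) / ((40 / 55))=1067 / 504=2.12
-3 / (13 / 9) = -27 / 13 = -2.08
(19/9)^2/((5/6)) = 722/135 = 5.35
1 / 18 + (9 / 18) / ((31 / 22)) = 229 / 558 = 0.41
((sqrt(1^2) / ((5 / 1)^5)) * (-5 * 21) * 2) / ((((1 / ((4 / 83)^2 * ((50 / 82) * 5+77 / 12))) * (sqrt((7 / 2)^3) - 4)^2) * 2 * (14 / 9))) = -315856368 / 8160128140625 - 75108096 * sqrt(14) / 8160128140625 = -0.00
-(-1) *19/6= 19/6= 3.17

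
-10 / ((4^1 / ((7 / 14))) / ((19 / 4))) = -95 / 16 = -5.94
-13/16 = -0.81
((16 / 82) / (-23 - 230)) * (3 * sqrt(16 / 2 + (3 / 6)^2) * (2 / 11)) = -0.00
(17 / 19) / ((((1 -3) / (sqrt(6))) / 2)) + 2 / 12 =1 / 6 -17 * sqrt(6) / 19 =-2.02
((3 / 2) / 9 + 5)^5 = 28629151 / 7776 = 3681.73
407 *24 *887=8664216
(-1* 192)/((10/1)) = -96/5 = -19.20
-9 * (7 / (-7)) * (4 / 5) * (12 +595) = 21852 / 5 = 4370.40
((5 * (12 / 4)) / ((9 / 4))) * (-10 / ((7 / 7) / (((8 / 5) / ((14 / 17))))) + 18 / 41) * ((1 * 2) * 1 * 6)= -436000 / 287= -1519.16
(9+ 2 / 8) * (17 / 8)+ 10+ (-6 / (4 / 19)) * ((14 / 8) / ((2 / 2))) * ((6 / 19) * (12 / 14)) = 517 / 32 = 16.16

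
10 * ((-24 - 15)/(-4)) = 195/2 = 97.50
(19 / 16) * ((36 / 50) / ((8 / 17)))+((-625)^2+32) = 625054107 / 1600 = 390658.82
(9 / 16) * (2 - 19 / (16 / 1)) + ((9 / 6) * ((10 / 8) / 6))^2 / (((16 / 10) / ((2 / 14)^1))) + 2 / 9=88765 / 129024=0.69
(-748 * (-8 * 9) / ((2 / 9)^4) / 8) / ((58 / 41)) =452728683 / 232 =1951416.74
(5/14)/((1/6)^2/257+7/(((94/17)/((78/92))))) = 12501765/37574999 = 0.33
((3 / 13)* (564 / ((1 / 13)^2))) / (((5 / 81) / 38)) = 67703688 / 5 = 13540737.60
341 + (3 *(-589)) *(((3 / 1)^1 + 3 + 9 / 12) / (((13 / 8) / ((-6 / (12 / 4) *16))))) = 3057809 / 13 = 235216.08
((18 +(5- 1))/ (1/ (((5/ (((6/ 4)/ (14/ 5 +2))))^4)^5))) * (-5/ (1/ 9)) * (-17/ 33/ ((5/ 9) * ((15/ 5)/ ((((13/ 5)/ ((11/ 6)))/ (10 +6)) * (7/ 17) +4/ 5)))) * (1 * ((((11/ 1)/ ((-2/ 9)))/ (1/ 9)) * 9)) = -6203629590836228583675232518144/ 5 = -1240725918167245716735047000000.00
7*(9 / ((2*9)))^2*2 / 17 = 0.21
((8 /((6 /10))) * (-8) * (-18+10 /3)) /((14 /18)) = 14080 /7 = 2011.43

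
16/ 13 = 1.23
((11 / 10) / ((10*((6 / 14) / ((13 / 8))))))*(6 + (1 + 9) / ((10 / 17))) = 23023 / 2400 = 9.59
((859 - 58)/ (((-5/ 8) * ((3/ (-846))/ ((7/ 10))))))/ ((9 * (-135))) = -234248/ 1125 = -208.22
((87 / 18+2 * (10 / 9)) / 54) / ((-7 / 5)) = -635 / 6804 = -0.09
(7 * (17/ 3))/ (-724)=-119/ 2172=-0.05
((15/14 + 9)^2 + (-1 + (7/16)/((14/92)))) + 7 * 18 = 89889/392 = 229.31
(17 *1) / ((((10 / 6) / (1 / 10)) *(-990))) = -17 / 16500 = -0.00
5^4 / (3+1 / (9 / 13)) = 1125 / 8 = 140.62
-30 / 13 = -2.31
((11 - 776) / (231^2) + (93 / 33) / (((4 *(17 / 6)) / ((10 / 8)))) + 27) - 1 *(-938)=778361035 / 806344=965.30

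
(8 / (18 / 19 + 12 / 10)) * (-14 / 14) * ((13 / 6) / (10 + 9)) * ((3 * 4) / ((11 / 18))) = -1560 / 187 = -8.34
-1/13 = -0.08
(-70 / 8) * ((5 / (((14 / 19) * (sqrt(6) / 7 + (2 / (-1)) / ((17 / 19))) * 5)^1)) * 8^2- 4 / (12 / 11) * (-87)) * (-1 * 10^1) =1686006175 / 69022- 7687400 * sqrt(6) / 34511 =23881.45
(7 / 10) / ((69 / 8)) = 28 / 345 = 0.08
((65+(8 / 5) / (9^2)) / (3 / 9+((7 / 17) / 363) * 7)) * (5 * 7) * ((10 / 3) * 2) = 3791688670 / 85293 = 44454.86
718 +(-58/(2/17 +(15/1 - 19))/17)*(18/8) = 31679/44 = 719.98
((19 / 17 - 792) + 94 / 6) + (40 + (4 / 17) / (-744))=-2324753 / 3162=-735.22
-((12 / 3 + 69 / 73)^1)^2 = -130321 / 5329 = -24.46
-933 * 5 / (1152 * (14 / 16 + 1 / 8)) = -1555 / 384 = -4.05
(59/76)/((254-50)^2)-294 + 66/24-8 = -946472629/3162816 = -299.25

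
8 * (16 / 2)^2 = 512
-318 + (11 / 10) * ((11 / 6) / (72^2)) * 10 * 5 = -9890467 / 31104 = -317.98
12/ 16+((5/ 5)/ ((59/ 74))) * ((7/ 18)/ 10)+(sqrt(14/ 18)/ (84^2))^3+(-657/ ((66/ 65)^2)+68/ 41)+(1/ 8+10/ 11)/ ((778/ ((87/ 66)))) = -104077869727079/ 163958271840+sqrt(7)/ 1355006693376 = -634.78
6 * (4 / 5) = 24 / 5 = 4.80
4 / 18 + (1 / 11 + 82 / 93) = 3667 / 3069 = 1.19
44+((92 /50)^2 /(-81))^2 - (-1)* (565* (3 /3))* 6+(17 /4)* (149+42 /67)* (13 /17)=2692668917536333 /686854687500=3920.29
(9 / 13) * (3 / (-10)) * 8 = -108 / 65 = -1.66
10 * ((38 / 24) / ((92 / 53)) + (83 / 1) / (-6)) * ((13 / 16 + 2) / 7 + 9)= -25035075 / 20608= -1214.82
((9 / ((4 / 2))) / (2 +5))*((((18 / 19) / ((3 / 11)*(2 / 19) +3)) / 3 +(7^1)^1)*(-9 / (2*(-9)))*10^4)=33727500 / 1477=22835.14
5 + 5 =10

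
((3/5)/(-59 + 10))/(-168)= 1/13720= 0.00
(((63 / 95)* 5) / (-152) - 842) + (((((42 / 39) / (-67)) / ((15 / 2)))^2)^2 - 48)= -74892011698825049412847 / 84146265278836605000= -890.02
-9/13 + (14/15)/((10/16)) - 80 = -77219/975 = -79.20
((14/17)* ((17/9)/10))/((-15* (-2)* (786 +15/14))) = 49/7437825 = 0.00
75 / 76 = 0.99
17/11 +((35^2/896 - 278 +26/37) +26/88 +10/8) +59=-11140167/52096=-213.84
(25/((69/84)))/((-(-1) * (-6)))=-350/69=-5.07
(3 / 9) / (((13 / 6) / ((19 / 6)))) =19 / 39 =0.49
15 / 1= 15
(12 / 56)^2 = 9 / 196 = 0.05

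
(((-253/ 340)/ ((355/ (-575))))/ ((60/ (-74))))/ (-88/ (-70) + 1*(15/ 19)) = -28635299/ 39425448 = -0.73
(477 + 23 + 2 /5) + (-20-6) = 474.40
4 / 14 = 0.29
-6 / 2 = -3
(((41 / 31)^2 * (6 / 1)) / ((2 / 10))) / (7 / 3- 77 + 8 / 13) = -983385 / 1387684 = -0.71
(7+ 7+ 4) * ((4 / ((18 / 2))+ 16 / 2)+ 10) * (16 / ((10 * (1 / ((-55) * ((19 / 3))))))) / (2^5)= -17347 / 3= -5782.33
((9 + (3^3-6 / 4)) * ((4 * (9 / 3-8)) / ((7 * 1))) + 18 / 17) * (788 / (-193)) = 9143952 / 22967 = 398.13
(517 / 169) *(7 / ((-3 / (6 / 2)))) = -3619 / 169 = -21.41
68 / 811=0.08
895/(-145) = -179/29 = -6.17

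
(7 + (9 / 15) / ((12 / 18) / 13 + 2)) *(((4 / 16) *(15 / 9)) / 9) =2917 / 8640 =0.34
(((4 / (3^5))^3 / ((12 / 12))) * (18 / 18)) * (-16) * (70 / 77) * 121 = -112640 / 14348907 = -0.01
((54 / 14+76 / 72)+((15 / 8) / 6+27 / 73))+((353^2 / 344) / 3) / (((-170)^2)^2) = 7393028965630597 / 1321348991760000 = 5.60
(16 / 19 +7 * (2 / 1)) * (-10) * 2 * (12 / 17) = -67680 / 323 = -209.54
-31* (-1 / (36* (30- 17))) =31 / 468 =0.07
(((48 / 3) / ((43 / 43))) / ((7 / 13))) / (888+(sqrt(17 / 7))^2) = 208 / 6233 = 0.03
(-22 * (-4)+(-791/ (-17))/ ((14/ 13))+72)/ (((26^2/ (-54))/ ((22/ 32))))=-11.16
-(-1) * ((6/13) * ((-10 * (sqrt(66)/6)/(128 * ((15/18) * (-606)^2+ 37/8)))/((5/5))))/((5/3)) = -3 * sqrt(66)/254620808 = -0.00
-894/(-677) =894/677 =1.32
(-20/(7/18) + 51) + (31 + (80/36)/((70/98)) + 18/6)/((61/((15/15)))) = 691/3843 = 0.18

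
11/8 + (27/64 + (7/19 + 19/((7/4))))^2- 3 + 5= 139.04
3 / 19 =0.16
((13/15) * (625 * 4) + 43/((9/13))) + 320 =22939/9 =2548.78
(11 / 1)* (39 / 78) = 11 / 2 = 5.50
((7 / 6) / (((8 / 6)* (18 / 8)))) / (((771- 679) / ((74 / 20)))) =259 / 16560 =0.02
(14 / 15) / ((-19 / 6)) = -0.29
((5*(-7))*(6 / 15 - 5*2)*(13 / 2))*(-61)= -133224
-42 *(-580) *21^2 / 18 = 596820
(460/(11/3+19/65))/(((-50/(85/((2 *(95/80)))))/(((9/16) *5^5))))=-2144390625/14668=-146195.16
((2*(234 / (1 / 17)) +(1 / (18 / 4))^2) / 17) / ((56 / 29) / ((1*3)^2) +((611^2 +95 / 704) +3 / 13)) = 171039531520 / 136436649286023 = 0.00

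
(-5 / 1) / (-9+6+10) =-5 / 7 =-0.71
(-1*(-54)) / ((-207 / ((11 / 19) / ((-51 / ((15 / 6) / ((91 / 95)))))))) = 275 / 35581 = 0.01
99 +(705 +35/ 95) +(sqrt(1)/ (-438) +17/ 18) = 10052692/ 12483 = 805.31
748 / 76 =187 / 19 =9.84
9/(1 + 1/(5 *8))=360/41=8.78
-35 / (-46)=35 / 46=0.76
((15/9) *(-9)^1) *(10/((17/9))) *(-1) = 1350/17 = 79.41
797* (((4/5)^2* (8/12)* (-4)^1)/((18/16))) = -816128/675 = -1209.08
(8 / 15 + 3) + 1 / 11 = 598 / 165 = 3.62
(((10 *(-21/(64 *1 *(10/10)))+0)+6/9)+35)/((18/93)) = 96379/576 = 167.32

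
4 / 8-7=-13 / 2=-6.50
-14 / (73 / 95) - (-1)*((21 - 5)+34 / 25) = -0.86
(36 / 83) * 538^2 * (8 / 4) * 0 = 0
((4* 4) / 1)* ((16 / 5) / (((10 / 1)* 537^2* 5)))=0.00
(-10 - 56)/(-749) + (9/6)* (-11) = -24585/1498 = -16.41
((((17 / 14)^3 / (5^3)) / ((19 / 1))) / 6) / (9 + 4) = 4913 / 508326000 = 0.00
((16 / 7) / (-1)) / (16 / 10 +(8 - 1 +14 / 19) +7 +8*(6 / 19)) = -95 / 784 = -0.12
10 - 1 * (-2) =12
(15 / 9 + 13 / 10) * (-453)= -13439 / 10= -1343.90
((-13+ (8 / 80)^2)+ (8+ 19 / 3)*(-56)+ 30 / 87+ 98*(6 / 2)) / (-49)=4535413 / 426300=10.64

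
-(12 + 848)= -860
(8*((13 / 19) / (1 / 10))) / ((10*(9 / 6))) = 208 / 57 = 3.65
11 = 11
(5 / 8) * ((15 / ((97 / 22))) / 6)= 275 / 776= 0.35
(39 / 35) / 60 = 13 / 700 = 0.02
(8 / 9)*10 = 80 / 9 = 8.89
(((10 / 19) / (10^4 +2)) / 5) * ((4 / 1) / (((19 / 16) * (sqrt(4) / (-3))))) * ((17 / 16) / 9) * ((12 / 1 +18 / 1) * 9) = -1020 / 601787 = -0.00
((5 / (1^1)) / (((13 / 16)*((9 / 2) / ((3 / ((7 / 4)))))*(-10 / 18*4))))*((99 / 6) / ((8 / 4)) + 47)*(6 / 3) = -816 / 7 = -116.57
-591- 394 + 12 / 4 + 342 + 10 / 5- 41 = -679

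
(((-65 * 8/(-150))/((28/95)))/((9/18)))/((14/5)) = 1235/147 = 8.40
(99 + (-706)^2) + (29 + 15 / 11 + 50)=5484769 / 11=498615.36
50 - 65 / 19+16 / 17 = 15349 / 323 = 47.52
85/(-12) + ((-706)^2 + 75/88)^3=253162692107055537075641/2044416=123831300531328035.52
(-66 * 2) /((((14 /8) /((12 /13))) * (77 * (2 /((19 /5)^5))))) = -713116512 /1990625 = -358.24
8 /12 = 2 /3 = 0.67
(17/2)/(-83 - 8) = -17/182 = -0.09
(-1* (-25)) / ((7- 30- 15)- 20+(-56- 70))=-25 / 184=-0.14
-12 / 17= -0.71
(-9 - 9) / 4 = -9 / 2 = -4.50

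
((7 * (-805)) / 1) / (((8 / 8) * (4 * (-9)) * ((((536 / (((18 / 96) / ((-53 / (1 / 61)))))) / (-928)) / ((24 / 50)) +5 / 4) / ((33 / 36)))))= 359513 / 51989772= 0.01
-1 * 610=-610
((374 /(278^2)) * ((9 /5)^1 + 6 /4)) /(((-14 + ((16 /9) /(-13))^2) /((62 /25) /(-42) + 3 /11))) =-1579423131 /6471230832500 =-0.00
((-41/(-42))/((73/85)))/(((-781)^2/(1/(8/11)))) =3485/1360102128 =0.00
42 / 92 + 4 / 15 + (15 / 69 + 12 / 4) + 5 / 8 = 12601 / 2760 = 4.57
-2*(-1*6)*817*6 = 58824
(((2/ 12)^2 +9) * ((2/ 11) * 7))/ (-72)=-2275/ 14256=-0.16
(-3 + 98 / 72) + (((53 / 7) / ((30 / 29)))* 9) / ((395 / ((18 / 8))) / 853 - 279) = -5056901341 / 2696781780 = -1.88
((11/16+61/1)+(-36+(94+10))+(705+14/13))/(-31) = -173839/6448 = -26.96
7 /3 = 2.33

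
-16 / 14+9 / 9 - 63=-442 / 7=-63.14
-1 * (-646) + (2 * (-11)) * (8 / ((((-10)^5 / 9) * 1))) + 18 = 4150099 / 6250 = 664.02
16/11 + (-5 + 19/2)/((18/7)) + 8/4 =5.20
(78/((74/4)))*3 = 468/37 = 12.65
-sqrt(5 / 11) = -sqrt(55) / 11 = -0.67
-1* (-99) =99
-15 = -15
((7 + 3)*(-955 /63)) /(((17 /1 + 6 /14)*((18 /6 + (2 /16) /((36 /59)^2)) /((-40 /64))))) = 687600 /421937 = 1.63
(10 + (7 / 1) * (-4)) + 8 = -10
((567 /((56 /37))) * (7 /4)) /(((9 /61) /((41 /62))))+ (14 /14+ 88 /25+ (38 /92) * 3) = 3358722841 /1140800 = 2944.18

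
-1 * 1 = -1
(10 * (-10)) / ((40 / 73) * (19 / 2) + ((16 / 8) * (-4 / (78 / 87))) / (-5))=-118625 / 8292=-14.31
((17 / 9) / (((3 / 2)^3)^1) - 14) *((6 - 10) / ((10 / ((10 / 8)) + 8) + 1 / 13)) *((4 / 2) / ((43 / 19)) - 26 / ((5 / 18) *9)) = -10529584 / 330885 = -31.82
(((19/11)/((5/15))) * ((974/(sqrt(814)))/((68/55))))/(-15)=-9253 * sqrt(814)/27676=-9.54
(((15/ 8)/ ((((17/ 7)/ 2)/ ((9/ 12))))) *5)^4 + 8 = 6197289448673/ 5473632256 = 1132.21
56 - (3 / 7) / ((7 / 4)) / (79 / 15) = 55.95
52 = 52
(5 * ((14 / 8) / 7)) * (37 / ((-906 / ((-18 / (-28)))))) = -555 / 16912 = -0.03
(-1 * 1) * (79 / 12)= -79 / 12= -6.58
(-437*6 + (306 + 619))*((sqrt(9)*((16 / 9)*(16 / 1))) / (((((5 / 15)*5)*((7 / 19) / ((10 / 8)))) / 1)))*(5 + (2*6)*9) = -233181376 / 7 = -33311625.14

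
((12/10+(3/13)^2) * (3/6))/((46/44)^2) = 256278/447005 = 0.57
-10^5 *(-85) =8500000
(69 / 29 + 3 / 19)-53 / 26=7145 / 14326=0.50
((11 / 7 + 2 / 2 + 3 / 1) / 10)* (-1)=-39 / 70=-0.56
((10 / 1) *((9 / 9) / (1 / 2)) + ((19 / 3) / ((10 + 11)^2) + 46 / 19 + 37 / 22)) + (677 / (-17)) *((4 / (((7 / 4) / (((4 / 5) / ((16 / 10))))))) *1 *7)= -2768391985 / 9401238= -294.47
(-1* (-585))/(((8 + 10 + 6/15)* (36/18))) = 2925/184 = 15.90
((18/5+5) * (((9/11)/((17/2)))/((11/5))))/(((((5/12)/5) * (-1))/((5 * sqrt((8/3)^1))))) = -30960 * sqrt(6)/2057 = -36.87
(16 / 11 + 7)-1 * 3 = 60 / 11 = 5.45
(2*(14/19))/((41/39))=1092/779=1.40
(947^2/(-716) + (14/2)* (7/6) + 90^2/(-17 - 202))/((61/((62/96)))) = -6228526355/459122112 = -13.57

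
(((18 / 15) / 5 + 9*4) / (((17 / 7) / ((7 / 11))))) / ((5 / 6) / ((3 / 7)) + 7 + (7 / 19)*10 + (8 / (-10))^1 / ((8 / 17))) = 3795687 / 4368320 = 0.87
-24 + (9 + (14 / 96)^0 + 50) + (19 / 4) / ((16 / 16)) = 163 / 4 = 40.75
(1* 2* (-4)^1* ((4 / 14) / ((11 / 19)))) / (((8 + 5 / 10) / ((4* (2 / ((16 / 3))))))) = -912 / 1309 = -0.70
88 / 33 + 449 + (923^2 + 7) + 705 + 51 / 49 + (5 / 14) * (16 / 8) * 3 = 125405090 / 147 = 853095.85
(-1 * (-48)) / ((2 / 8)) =192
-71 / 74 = -0.96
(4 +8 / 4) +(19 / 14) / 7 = 6.19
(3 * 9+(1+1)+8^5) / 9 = 32797 / 9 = 3644.11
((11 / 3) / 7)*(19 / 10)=209 / 210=1.00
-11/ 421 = -0.03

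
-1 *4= -4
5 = 5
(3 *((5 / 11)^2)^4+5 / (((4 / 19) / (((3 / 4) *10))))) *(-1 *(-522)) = 79727873690925 / 857435524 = 92984.10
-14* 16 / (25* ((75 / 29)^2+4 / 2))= -188384 / 182675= -1.03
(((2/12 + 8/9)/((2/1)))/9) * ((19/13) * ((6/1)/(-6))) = -361/4212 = -0.09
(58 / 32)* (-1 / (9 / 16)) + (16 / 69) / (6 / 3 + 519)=-347459 / 107847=-3.22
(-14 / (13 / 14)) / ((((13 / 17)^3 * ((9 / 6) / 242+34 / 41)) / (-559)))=821675824816 / 36424063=22558.60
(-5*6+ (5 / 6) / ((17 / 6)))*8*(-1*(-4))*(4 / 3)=-64640 / 51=-1267.45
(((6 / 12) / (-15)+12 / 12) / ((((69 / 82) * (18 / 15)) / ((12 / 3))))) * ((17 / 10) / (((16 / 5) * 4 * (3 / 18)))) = 20213 / 6624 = 3.05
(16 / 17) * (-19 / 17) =-304 / 289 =-1.05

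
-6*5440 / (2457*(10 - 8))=-5440 / 819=-6.64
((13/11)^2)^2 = 1.95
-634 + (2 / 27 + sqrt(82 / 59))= -17116 / 27 + sqrt(4838) / 59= -632.75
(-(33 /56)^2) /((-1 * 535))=1089 /1677760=0.00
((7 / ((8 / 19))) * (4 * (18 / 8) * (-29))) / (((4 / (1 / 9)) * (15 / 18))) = -144.64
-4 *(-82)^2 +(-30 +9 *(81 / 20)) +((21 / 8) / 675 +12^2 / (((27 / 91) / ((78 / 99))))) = -58315757 / 2200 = -26507.16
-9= -9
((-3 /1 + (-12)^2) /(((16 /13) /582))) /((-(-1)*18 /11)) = 651937 /16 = 40746.06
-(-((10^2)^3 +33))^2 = -1000066001089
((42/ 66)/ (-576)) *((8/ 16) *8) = -7/ 1584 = -0.00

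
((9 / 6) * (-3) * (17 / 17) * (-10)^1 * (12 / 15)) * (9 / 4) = 81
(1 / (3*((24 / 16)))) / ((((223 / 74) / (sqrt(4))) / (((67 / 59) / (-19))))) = -19832 / 2249847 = -0.01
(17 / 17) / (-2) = -1 / 2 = -0.50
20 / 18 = 10 / 9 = 1.11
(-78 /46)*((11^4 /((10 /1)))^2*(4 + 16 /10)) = -58519974513 /2875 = -20354773.74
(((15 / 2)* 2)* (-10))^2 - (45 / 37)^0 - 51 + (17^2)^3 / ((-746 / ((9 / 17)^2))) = 9981007 / 746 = 13379.37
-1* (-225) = 225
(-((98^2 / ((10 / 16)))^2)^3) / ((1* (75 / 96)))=-6582680986455533438466227437568 / 390625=-16851663325326165602473540.00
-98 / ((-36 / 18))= 49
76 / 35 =2.17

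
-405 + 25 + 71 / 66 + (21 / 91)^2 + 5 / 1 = -4170157 / 11154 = -373.87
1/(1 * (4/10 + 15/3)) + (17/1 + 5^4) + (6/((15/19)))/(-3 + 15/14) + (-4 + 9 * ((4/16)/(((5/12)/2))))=29027/45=645.04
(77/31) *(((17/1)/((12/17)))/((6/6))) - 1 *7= 19649/372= 52.82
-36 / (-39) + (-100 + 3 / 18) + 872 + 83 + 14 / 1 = 67867 / 78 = 870.09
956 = 956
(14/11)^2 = 196/121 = 1.62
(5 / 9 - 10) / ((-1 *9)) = 85 / 81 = 1.05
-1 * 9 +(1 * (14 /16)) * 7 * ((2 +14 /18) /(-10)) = -1541 /144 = -10.70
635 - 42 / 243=51421 / 81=634.83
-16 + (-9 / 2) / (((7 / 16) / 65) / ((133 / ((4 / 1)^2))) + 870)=-16.01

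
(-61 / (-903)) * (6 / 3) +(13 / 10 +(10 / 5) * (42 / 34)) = 3.91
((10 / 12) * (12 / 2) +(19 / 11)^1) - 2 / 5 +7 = 733 / 55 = 13.33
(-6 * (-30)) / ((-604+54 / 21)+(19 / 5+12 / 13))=-81900 / 271501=-0.30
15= 15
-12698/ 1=-12698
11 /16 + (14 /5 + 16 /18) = 3151 /720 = 4.38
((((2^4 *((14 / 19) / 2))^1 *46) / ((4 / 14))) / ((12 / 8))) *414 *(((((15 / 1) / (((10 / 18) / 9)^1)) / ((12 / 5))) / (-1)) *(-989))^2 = 49904031062220300 / 19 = 2626527950643173.68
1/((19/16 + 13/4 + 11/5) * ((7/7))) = 0.15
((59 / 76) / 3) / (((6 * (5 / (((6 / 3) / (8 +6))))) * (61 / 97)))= 5723 / 2920680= 0.00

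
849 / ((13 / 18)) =15282 / 13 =1175.54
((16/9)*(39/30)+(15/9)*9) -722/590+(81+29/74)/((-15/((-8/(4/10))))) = 12241054/98235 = 124.61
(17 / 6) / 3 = 17 / 18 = 0.94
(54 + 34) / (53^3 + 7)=22 / 37221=0.00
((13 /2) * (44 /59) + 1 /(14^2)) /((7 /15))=841725 /80948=10.40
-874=-874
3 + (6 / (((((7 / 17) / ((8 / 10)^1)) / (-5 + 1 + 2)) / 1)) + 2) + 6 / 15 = -627 / 35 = -17.91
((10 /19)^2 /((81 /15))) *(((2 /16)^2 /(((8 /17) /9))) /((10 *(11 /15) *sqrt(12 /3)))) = 2125 /2033152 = 0.00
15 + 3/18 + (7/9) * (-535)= -400.94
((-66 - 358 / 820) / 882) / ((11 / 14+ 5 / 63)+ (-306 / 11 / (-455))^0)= -27239 / 674450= -0.04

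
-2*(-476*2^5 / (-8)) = -3808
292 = 292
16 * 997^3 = 15856431568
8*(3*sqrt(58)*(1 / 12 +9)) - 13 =-13 +218*sqrt(58) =1647.24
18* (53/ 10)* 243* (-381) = -44162091/ 5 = -8832418.20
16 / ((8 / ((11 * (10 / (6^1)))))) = 110 / 3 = 36.67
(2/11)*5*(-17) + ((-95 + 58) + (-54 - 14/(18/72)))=-1787/11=-162.45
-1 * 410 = -410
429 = 429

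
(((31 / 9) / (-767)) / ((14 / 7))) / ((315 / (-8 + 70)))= -961 / 2174445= -0.00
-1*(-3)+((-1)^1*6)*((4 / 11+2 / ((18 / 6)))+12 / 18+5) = -409 / 11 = -37.18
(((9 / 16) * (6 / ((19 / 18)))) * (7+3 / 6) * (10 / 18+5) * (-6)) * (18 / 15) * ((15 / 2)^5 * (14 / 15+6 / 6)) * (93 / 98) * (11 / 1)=-27371979421875 / 59584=-459384724.45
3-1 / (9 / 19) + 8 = 8.89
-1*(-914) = 914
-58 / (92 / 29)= -841 / 46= -18.28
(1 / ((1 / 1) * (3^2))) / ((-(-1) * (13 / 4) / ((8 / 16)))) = 2 / 117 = 0.02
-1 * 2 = -2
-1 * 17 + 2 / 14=-118 / 7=-16.86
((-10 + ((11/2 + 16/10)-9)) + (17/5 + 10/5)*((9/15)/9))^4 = 17734.68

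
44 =44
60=60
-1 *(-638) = 638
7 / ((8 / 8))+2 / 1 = 9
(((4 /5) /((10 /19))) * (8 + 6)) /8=133 /50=2.66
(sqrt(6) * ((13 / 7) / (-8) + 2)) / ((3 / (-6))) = -99 * sqrt(6) / 28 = -8.66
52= 52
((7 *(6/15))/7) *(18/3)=12/5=2.40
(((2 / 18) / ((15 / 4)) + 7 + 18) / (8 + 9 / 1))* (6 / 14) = 3379 / 5355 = 0.63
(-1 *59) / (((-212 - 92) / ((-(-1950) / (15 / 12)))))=11505 / 38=302.76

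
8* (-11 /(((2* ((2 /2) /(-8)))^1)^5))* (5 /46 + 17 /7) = 36810752 /161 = 228638.21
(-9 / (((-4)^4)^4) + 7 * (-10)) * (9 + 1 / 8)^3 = -116957070484663393 / 2199023255552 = -53185.92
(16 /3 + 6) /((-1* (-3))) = 34 /9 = 3.78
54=54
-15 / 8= -1.88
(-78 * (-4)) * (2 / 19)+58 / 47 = 30430 / 893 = 34.08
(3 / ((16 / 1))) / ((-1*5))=-3 / 80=-0.04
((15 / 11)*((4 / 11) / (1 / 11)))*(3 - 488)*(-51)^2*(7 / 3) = -176607900 / 11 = -16055263.64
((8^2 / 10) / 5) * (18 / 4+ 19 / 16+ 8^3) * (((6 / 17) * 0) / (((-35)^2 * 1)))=0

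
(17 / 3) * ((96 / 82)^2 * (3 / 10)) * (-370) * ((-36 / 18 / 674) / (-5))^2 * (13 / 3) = -6279936 / 4772737225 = -0.00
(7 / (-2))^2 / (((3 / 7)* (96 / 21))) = 2401 / 384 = 6.25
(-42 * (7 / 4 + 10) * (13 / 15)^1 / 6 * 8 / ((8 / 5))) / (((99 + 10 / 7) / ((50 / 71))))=-748475 / 299478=-2.50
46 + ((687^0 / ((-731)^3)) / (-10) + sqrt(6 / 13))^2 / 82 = sqrt(78) / 2081993359030 + 18251080389852234780493 / 396714075600148490600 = 46.01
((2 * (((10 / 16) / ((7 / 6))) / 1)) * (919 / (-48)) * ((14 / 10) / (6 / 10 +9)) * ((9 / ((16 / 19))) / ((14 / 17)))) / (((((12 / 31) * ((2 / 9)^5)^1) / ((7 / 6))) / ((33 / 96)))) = -9961705754055 / 134217728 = -74220.49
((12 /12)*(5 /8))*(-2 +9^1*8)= 175 /4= 43.75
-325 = -325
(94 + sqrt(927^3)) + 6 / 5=28319.27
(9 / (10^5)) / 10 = 9 / 1000000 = 0.00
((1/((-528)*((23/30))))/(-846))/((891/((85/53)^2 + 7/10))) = 91913/8571173969952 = 0.00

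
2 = 2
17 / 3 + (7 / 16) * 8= 55 / 6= 9.17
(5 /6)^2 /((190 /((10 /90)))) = 5 /12312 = 0.00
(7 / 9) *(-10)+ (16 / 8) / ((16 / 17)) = -407 / 72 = -5.65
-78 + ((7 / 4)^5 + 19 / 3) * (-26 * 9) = -2765139 / 512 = -5400.66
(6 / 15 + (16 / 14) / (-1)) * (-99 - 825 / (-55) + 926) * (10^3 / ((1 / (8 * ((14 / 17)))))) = -70054400 / 17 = -4120847.06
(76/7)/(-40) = -19/70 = -0.27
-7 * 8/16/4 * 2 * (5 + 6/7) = -41/4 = -10.25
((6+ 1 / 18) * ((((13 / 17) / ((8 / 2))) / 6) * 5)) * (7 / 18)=49595 / 132192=0.38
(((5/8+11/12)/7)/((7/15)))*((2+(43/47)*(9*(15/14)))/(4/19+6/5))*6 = 375454725/17281712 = 21.73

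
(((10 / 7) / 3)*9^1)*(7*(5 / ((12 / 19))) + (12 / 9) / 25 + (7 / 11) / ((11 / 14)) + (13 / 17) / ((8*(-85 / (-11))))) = 1181091003 / 4895660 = 241.25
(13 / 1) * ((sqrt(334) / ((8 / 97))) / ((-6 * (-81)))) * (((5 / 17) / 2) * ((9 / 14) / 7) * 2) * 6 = 6305 * sqrt(334) / 119952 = 0.96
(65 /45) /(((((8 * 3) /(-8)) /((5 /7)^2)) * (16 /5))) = -1625 /21168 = -0.08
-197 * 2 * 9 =-3546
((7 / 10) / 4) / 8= 7 / 320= 0.02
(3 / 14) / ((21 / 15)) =0.15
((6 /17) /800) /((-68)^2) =3 /31443200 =0.00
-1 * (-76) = 76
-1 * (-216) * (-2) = -432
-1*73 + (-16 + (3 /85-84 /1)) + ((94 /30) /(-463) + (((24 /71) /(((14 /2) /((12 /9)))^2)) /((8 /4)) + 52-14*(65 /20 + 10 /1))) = -251760134771 /821496270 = -306.47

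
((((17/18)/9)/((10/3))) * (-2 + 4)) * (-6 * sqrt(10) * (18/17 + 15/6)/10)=-121 * sqrt(10)/900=-0.43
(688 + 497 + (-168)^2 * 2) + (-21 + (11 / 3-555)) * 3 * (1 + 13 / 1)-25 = 33570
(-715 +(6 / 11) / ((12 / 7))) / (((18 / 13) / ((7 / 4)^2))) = -1112839 / 704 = -1580.74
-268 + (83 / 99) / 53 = -1406113 / 5247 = -267.98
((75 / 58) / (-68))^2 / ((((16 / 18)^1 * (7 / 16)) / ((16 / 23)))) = 50625 / 78261778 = 0.00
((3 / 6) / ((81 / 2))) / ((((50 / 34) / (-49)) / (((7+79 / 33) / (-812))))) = 3689 / 775170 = 0.00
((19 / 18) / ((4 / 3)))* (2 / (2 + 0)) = 0.79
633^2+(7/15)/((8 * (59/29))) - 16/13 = 36879304919/92040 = 400687.80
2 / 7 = 0.29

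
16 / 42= 8 / 21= 0.38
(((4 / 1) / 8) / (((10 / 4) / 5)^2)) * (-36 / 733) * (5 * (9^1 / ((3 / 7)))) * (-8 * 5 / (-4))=-75600 / 733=-103.14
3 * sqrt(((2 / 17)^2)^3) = 24 / 4913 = 0.00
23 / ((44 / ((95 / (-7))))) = -2185 / 308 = -7.09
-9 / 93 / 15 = -1 / 155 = -0.01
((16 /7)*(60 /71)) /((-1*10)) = -96 /497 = -0.19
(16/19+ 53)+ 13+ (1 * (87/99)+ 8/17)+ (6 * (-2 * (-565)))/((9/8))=21655031/3553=6094.86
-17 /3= -5.67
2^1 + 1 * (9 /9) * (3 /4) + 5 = 31 /4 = 7.75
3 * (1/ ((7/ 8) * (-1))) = -24/ 7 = -3.43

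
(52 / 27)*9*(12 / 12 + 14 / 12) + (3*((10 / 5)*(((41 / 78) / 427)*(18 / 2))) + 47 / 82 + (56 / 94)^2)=348858215591 / 9049473342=38.55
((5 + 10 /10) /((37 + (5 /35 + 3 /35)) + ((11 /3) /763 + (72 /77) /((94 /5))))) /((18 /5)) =9861775 /220606612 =0.04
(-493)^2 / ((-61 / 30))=-7291470 / 61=-119532.30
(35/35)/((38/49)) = 49/38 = 1.29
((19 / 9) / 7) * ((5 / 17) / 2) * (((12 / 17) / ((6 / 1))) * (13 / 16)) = 0.00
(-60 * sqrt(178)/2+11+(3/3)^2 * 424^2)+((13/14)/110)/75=20765398513/115500 - 30 * sqrt(178)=179386.75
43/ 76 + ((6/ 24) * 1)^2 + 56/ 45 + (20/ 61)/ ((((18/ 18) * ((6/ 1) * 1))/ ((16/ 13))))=21045467/ 10848240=1.94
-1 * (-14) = 14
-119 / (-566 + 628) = -119 / 62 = -1.92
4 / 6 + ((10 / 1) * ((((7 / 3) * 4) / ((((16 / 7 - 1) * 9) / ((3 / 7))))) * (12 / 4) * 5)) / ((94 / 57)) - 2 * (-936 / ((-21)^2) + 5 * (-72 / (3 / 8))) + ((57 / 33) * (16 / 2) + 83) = 468117017 / 227997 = 2053.17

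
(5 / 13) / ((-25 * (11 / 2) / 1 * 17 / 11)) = -2 / 1105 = -0.00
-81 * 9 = -729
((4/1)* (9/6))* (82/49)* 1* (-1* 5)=-2460/49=-50.20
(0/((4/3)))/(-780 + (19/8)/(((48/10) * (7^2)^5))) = 0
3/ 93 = 1/ 31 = 0.03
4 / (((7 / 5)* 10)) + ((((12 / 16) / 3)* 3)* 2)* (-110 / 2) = -1151 / 14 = -82.21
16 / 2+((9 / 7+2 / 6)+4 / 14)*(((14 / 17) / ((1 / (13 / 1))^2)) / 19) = 21272 / 969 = 21.95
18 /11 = 1.64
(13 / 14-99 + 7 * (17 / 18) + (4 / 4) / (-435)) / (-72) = 835511 / 657720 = 1.27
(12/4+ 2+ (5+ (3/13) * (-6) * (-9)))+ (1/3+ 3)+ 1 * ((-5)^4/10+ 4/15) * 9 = 230371/390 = 590.69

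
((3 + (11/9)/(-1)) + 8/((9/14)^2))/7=1712/567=3.02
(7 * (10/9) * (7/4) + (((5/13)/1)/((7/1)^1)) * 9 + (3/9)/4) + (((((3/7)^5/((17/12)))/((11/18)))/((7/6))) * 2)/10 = 730606581539/51480849420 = 14.19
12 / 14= 6 / 7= 0.86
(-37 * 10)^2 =136900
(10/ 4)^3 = 125/ 8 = 15.62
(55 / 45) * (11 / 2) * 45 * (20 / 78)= 3025 / 39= 77.56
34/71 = 0.48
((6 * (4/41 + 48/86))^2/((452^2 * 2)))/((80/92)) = 0.00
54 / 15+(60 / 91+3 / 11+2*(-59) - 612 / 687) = -131071723 / 1146145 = -114.36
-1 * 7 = -7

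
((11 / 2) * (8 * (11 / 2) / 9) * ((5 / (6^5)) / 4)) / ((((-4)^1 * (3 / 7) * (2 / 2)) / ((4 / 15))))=-847 / 1259712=-0.00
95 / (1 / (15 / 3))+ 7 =482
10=10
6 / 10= 0.60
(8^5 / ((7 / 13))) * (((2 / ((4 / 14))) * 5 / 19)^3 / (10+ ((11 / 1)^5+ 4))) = 521830400 / 220948967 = 2.36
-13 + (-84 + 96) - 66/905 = -971/905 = -1.07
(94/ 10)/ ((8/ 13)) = 611/ 40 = 15.28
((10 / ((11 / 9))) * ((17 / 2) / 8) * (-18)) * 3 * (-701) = 14479155 / 44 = 329071.70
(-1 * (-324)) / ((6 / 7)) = 378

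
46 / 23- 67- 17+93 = 11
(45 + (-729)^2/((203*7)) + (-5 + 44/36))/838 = 2655080/5358591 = 0.50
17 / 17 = 1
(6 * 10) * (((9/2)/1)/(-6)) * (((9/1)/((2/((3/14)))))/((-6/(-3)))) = -1215/56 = -21.70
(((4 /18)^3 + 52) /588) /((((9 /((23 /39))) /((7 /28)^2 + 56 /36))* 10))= 50797961 /54164466720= 0.00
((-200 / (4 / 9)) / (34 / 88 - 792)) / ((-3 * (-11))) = 0.02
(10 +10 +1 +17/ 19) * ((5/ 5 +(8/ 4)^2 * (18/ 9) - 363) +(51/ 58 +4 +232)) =-1412944/ 551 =-2564.33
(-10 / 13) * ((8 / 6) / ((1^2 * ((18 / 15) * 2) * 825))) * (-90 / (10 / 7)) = 14 / 429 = 0.03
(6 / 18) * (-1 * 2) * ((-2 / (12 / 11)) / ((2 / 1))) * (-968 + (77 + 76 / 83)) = -812647 / 1494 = -543.94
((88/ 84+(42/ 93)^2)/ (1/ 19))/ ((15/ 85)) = 8158334/ 60543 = 134.75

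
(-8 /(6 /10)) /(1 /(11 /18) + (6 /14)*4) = -1540 /387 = -3.98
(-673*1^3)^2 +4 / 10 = 2264647 / 5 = 452929.40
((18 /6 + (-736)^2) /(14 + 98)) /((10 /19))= 10292281 /1120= 9189.54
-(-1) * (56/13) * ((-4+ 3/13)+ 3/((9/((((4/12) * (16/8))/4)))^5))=-16.24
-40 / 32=-5 / 4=-1.25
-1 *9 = -9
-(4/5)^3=-64/125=-0.51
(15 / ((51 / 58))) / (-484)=-145 / 4114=-0.04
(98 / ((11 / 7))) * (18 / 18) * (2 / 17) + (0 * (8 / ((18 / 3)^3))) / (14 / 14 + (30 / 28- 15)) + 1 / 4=5675 / 748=7.59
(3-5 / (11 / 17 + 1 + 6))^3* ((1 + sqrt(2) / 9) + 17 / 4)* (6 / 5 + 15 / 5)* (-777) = -77776628517 / 351520-411516553* sqrt(2) / 87880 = -227880.40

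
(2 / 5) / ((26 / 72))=72 / 65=1.11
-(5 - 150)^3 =3048625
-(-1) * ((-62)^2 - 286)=3558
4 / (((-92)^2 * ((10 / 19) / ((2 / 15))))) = 19 / 158700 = 0.00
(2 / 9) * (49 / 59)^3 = 235298 / 1848411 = 0.13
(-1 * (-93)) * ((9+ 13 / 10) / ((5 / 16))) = 76632 / 25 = 3065.28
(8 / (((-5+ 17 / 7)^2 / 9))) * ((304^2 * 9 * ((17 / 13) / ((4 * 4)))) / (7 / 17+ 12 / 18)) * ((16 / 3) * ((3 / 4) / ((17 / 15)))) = 346421376 / 143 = 2422527.10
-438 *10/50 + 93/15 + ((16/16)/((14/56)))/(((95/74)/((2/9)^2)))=-625189/7695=-81.25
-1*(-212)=212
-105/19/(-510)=7/646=0.01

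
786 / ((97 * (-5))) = -786 / 485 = -1.62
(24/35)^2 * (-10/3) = -384/245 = -1.57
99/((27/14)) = 51.33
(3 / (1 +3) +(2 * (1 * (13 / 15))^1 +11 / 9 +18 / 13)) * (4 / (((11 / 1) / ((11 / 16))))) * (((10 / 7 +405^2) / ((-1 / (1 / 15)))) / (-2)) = 2735206307 / 393120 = 6957.69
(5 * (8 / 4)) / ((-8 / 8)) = -10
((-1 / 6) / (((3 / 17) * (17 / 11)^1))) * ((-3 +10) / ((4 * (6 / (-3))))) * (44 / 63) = 121 / 324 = 0.37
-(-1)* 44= 44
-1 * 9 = -9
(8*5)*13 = 520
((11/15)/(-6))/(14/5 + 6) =-1/72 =-0.01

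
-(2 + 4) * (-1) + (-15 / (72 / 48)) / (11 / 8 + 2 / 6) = 6 / 41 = 0.15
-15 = -15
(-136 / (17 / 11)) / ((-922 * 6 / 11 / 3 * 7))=242 / 3227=0.07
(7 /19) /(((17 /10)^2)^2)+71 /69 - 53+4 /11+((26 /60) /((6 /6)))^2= -18563860108457 /361336902300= -51.38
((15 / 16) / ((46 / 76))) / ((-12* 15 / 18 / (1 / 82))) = -57 / 30176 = -0.00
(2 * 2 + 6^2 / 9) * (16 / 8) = 16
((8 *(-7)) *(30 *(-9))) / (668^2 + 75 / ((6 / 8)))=3780 / 111581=0.03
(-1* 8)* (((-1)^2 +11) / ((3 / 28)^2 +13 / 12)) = -225792 / 2575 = -87.69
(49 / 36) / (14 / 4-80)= -0.02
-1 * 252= -252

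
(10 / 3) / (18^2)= 5 / 486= 0.01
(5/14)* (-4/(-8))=5/28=0.18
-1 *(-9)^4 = -6561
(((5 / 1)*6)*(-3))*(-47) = 4230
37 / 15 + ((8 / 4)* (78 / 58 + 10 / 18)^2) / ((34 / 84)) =39203141 / 1930095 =20.31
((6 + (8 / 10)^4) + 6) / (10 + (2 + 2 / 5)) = 3878 / 3875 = 1.00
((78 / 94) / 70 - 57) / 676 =-187491 / 2224040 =-0.08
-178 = -178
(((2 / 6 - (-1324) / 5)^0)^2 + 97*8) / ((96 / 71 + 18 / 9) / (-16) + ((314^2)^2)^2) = 11928 / 1450720660879107291797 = 0.00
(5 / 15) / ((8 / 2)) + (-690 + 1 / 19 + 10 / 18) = -471487 / 684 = -689.31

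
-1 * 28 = -28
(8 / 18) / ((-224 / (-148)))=37 / 126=0.29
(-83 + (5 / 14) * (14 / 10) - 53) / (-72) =271 / 144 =1.88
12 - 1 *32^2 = -1012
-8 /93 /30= -4 /1395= -0.00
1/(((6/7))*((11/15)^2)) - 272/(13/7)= -453943/3146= -144.29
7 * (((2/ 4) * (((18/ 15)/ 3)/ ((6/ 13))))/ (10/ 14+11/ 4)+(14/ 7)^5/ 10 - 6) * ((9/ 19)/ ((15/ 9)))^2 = -6620292/ 4377125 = -1.51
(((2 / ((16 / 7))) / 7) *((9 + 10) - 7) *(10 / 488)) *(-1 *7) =-105 / 488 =-0.22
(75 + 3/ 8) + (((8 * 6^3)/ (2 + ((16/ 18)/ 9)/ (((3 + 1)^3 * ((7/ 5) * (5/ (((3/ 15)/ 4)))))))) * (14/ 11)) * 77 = 123012510363/ 1451528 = 84746.91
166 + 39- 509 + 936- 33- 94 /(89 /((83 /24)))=635831 /1068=595.35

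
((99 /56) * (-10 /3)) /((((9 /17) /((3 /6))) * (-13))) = 935 /2184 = 0.43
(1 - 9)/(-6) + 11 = 37/3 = 12.33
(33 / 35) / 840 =11 / 9800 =0.00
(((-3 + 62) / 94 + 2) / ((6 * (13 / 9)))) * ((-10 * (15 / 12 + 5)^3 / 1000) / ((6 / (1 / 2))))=-11875 / 192512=-0.06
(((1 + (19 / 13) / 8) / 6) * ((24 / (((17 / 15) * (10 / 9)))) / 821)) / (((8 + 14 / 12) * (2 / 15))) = 29889 / 7983404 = 0.00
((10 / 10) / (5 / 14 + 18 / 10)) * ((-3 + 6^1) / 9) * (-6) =-140 / 151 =-0.93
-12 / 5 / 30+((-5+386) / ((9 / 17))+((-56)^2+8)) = 289769 / 75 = 3863.59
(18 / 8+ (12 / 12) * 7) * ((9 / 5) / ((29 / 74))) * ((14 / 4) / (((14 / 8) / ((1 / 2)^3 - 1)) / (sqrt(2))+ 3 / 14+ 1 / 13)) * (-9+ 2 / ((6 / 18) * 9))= 693282135 / 3679462+ 1190352345 * sqrt(2) / 1839731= 1103.45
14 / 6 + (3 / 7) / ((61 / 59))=3520 / 1281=2.75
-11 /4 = -2.75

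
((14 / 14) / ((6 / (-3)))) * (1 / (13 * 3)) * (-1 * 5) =5 / 78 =0.06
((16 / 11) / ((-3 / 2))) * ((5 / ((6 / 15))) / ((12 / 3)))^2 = -625 / 66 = -9.47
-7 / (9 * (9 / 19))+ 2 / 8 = -451 / 324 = -1.39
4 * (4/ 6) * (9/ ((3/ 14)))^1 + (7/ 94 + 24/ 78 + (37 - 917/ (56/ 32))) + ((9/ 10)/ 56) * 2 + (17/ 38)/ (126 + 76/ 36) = -1403877751127/ 3747849560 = -374.58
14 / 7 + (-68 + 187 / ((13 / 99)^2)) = 1821633 / 169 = 10778.89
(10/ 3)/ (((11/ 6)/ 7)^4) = 708.44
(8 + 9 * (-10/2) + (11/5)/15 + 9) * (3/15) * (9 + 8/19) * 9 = -1121793/2375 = -472.33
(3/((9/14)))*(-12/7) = -8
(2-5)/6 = -1/2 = -0.50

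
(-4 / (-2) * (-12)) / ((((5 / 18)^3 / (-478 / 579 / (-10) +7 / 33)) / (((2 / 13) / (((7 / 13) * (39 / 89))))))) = -25977314304 / 120745625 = -215.14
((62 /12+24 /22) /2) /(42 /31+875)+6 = 3075581 /512292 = 6.00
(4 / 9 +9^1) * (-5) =-425 / 9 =-47.22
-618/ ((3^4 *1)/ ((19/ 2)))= -72.48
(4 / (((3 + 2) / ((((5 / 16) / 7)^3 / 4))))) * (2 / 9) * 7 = 25 / 903168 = 0.00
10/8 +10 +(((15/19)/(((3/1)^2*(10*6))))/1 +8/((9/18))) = 27.25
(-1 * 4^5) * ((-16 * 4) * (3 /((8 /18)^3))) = 2239488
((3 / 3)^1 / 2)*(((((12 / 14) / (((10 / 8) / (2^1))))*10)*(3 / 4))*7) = 36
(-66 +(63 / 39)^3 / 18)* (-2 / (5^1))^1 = 57795 / 2197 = 26.31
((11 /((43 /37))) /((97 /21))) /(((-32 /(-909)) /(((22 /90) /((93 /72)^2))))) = 170922906 /20041655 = 8.53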